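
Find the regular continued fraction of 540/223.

Run the Euclidean algorithm on 540 and 223; the successive quotients are the partial quotients a_0, a_1, ... (each step inverts the fractional part left over by the previous one):
  540 = 2*223 + 94, so a_0 = 2.
  223 = 2*94 + 35, so a_1 = 2.
  94 = 2*35 + 24, so a_2 = 2.
  35 = 1*24 + 11, so a_3 = 1.
  24 = 2*11 + 2, so a_4 = 2.
  11 = 5*2 + 1, so a_5 = 5.
  2 = 2*1 + 0, so a_6 = 2.
The remainder reaches 0 after 7 divisions, so the expansion has 7 partial quotients, read off in order.

[2; 2, 2, 1, 2, 5, 2]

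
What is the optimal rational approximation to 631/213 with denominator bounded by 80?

Expand x = 631/213 as a continued fraction with the Euclidean algorithm:
  631 = 2*213 + 205, so a_0 = 2.
  213 = 1*205 + 8, so a_1 = 1.
  205 = 25*8 + 5, so a_2 = 25.
  8 = 1*5 + 3, so a_3 = 1.
  5 = 1*3 + 2, so a_4 = 1.
  3 = 1*2 + 1, so a_5 = 1.
  2 = 2*1 + 0, so a_6 = 2.
so x = [2; 1, 25, 1, 1, 1, 2].
Convergents (p_i = a_i*p_{i-1} + p_{i-2}, q_i = a_i*q_{i-1} + q_{i-2} with p_{-2}=0, p_{-1}=1, q_{-2}=1, q_{-1}=0), until the denominator exceeds 80:
  i=0: a_0=2, p_0 = 2*1 + 0 = 2, q_0 = 2*0 + 1 = 1.
  i=1: a_1=1, p_1 = 1*2 + 1 = 3, q_1 = 1*1 + 0 = 1.
  i=2: a_2=25, p_2 = 25*3 + 2 = 77, q_2 = 25*1 + 1 = 26.
  i=3: a_3=1, p_3 = 1*77 + 3 = 80, q_3 = 1*26 + 1 = 27.
  i=4: a_4=1, p_4 = 1*80 + 77 = 157, q_4 = 1*27 + 26 = 53.
  i=5: a_5=1, p_5 = 1*157 + 80 = 237, q_5 = 1*53 + 27 = 80.
  i=6: a_6=2, p_6 = 2*237 + 157 = 631, q_6 = 2*80 + 53 = 213.
q_6 = 213 > 80, so the last convergent with denominator <= 80 is p_5/q_5 = 237/80.
The closest fraction with denominator <= 80 is either p_5/q_5 or the intermediate fraction (k*p_5 + p_4)/(k*q_5 + q_4) with the largest k >= 1 whose denominator stays <= 80; these approach x as k grows, and every other convergent or intermediate fraction in range is farther away.
Largest k: floor((80 - q_4)/q_5) = floor((80 - 53)/80) = 0.
Since k = 0, no intermediate fraction beyond p_5/q_5 has denominator <= 80, so the convergent 237/80 is the closest (its error is |631*80 - 237*213|/(213*80) = 1/17040).

237/80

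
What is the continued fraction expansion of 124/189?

[0; 1, 1, 1, 9, 1, 5]

Run the Euclidean algorithm on 124 and 189; the successive quotients are the partial quotients a_0, a_1, ... (each step inverts the fractional part left over by the previous one):
  124 = 0*189 + 124, so a_0 = 0.
  189 = 1*124 + 65, so a_1 = 1.
  124 = 1*65 + 59, so a_2 = 1.
  65 = 1*59 + 6, so a_3 = 1.
  59 = 9*6 + 5, so a_4 = 9.
  6 = 1*5 + 1, so a_5 = 1.
  5 = 5*1 + 0, so a_6 = 5.
The remainder reaches 0 after 7 divisions, so the expansion has 7 partial quotients, read off in order.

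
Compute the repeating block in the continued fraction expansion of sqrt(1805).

Write x_i = (sqrt(1805) + m_i)/d_i with (m_0, d_0) = (0, 1). a_0 = floor(sqrt(1805)) = 42, since 42^2 = 1764 <= 1805 < 1849 = 43^2.
Iterate m_{i+1} = d_i*a_i - m_i, d_{i+1} = (1805 - m_{i+1}^2)/d_i, a_{i+1} = floor((a_0 + m_{i+1})/d_{i+1}):
  m_1 = 1*42 - 0 = 42, d_1 = (1805 - 42^2)/1 = 41/1 = 41, a_1 = floor((42 + 42)/41) = 2.
  m_2 = 41*2 - 42 = 40, d_2 = (1805 - 40^2)/41 = 205/41 = 5, a_2 = floor((42 + 40)/5) = 16.
  m_3 = 5*16 - 40 = 40, d_3 = (1805 - 40^2)/5 = 205/5 = 41, a_3 = floor((42 + 40)/41) = 2.
  m_4 = 41*2 - 40 = 42, d_4 = (1805 - 42^2)/41 = 41/41 = 1, a_4 = floor((42 + 42)/1) = 84.
  m_5 = 1*84 - 42 = 42, d_5 = (1805 - 42^2)/1 = 41/1 = 41: (m_5, d_5) = (m_1, d_1) = (42, 41), so from here the quotients repeat a_1, ..., a_4; the period length is 4.
Hence the expansion of sqrt(1805) is a_0 = 42 followed by the repeating block 2, 16, 2, 84 (period 4).

[42; (2, 16, 2, 84)]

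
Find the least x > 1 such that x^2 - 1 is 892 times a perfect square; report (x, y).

(x, y) = (100351, 3360)

First expand sqrt(892) as a continued fraction. With x_i = (sqrt(892) + m_i)/d_i and (m_0, d_0) = (0, 1): a_0 = floor(sqrt(892)) = 29, since 29^2 = 841 <= 892 < 900 = 30^2.
Iterate m_{i+1} = d_i*a_i - m_i, d_{i+1} = (892 - m_{i+1}^2)/d_i, a_{i+1} = floor((a_0 + m_{i+1})/d_{i+1}):
  m_1 = 1*29 - 0 = 29, d_1 = (892 - 29^2)/1 = 51/1 = 51, a_1 = floor((29 + 29)/51) = 1.
  m_2 = 51*1 - 29 = 22, d_2 = (892 - 22^2)/51 = 408/51 = 8, a_2 = floor((29 + 22)/8) = 6.
  m_3 = 8*6 - 22 = 26, d_3 = (892 - 26^2)/8 = 216/8 = 27, a_3 = floor((29 + 26)/27) = 2.
  m_4 = 27*2 - 26 = 28, d_4 = (892 - 28^2)/27 = 108/27 = 4, a_4 = floor((29 + 28)/4) = 14.
  m_5 = 4*14 - 28 = 28, d_5 = (892 - 28^2)/4 = 108/4 = 27, a_5 = floor((29 + 28)/27) = 2.
  m_6 = 27*2 - 28 = 26, d_6 = (892 - 26^2)/27 = 216/27 = 8, a_6 = floor((29 + 26)/8) = 6.
  m_7 = 8*6 - 26 = 22, d_7 = (892 - 22^2)/8 = 408/8 = 51, a_7 = floor((29 + 22)/51) = 1.
  m_8 = 51*1 - 22 = 29, d_8 = (892 - 29^2)/51 = 51/51 = 1, a_8 = floor((29 + 29)/1) = 58.
  m_9 = 1*58 - 29 = 29, d_9 = (892 - 29^2)/1 = 51/1 = 51: (m_9, d_9) = (m_1, d_1) = (29, 51), so from here the quotients repeat a_1, ..., a_8; the period length is 8.
So sqrt(892) = [29; (1, 6, 2, 14, 2, 6, 1, 58)] with period length k = 8.
k is even, so the fundamental solution of x^2 - 892y^2 = 1 is (p_{k-1}, q_{k-1}) = (p_7, q_7); compute convergents through index 7.
Convergents (p_i = a_i*p_{i-1} + p_{i-2}, q_i = a_i*q_{i-1} + q_{i-2} with p_{-2}=0, p_{-1}=1, q_{-2}=1, q_{-1}=0):
  i=0: a_0=29, p_0 = 29*1 + 0 = 29, q_0 = 29*0 + 1 = 1.
  i=1: a_1=1, p_1 = 1*29 + 1 = 30, q_1 = 1*1 + 0 = 1.
  i=2: a_2=6, p_2 = 6*30 + 29 = 209, q_2 = 6*1 + 1 = 7.
  i=3: a_3=2, p_3 = 2*209 + 30 = 448, q_3 = 2*7 + 1 = 15.
  i=4: a_4=14, p_4 = 14*448 + 209 = 6481, q_4 = 14*15 + 7 = 217.
  i=5: a_5=2, p_5 = 2*6481 + 448 = 13410, q_5 = 2*217 + 15 = 449.
  i=6: a_6=6, p_6 = 6*13410 + 6481 = 86941, q_6 = 6*449 + 217 = 2911.
  i=7: a_7=1, p_7 = 1*86941 + 13410 = 100351, q_7 = 1*2911 + 449 = 3360.
Check: 100351^2 - 892*3360^2 = 10070323201 - 10070323200 = 1, so (x, y) = (100351, 3360) solves the equation, and by the theorem it is the least positive solution.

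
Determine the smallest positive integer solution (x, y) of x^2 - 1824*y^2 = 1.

(x, y) = (1025, 24)

First expand sqrt(1824) as a continued fraction. With x_i = (sqrt(1824) + m_i)/d_i and (m_0, d_0) = (0, 1): a_0 = floor(sqrt(1824)) = 42, since 42^2 = 1764 <= 1824 < 1849 = 43^2.
Iterate m_{i+1} = d_i*a_i - m_i, d_{i+1} = (1824 - m_{i+1}^2)/d_i, a_{i+1} = floor((a_0 + m_{i+1})/d_{i+1}):
  m_1 = 1*42 - 0 = 42, d_1 = (1824 - 42^2)/1 = 60/1 = 60, a_1 = floor((42 + 42)/60) = 1.
  m_2 = 60*1 - 42 = 18, d_2 = (1824 - 18^2)/60 = 1500/60 = 25, a_2 = floor((42 + 18)/25) = 2.
  m_3 = 25*2 - 18 = 32, d_3 = (1824 - 32^2)/25 = 800/25 = 32, a_3 = floor((42 + 32)/32) = 2.
  m_4 = 32*2 - 32 = 32, d_4 = (1824 - 32^2)/32 = 800/32 = 25, a_4 = floor((42 + 32)/25) = 2.
  m_5 = 25*2 - 32 = 18, d_5 = (1824 - 18^2)/25 = 1500/25 = 60, a_5 = floor((42 + 18)/60) = 1.
  m_6 = 60*1 - 18 = 42, d_6 = (1824 - 42^2)/60 = 60/60 = 1, a_6 = floor((42 + 42)/1) = 84.
  m_7 = 1*84 - 42 = 42, d_7 = (1824 - 42^2)/1 = 60/1 = 60: (m_7, d_7) = (m_1, d_1) = (42, 60), so from here the quotients repeat a_1, ..., a_6; the period length is 6.
So sqrt(1824) = [42; (1, 2, 2, 2, 1, 84)] with period length k = 6.
k is even, so the fundamental solution of x^2 - 1824y^2 = 1 is (p_{k-1}, q_{k-1}) = (p_5, q_5); compute convergents through index 5.
Convergents (p_i = a_i*p_{i-1} + p_{i-2}, q_i = a_i*q_{i-1} + q_{i-2} with p_{-2}=0, p_{-1}=1, q_{-2}=1, q_{-1}=0):
  i=0: a_0=42, p_0 = 42*1 + 0 = 42, q_0 = 42*0 + 1 = 1.
  i=1: a_1=1, p_1 = 1*42 + 1 = 43, q_1 = 1*1 + 0 = 1.
  i=2: a_2=2, p_2 = 2*43 + 42 = 128, q_2 = 2*1 + 1 = 3.
  i=3: a_3=2, p_3 = 2*128 + 43 = 299, q_3 = 2*3 + 1 = 7.
  i=4: a_4=2, p_4 = 2*299 + 128 = 726, q_4 = 2*7 + 3 = 17.
  i=5: a_5=1, p_5 = 1*726 + 299 = 1025, q_5 = 1*17 + 7 = 24.
Check: 1025^2 - 1824*24^2 = 1050625 - 1050624 = 1, so (x, y) = (1025, 24) solves the equation, and by the theorem it is the least positive solution.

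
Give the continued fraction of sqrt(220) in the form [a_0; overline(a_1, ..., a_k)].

Write x_i = (sqrt(220) + m_i)/d_i with (m_0, d_0) = (0, 1). a_0 = floor(sqrt(220)) = 14, since 14^2 = 196 <= 220 < 225 = 15^2.
Iterate m_{i+1} = d_i*a_i - m_i, d_{i+1} = (220 - m_{i+1}^2)/d_i, a_{i+1} = floor((a_0 + m_{i+1})/d_{i+1}):
  m_1 = 1*14 - 0 = 14, d_1 = (220 - 14^2)/1 = 24/1 = 24, a_1 = floor((14 + 14)/24) = 1.
  m_2 = 24*1 - 14 = 10, d_2 = (220 - 10^2)/24 = 120/24 = 5, a_2 = floor((14 + 10)/5) = 4.
  m_3 = 5*4 - 10 = 10, d_3 = (220 - 10^2)/5 = 120/5 = 24, a_3 = floor((14 + 10)/24) = 1.
  m_4 = 24*1 - 10 = 14, d_4 = (220 - 14^2)/24 = 24/24 = 1, a_4 = floor((14 + 14)/1) = 28.
  m_5 = 1*28 - 14 = 14, d_5 = (220 - 14^2)/1 = 24/1 = 24: (m_5, d_5) = (m_1, d_1) = (14, 24), so from here the quotients repeat a_1, ..., a_4; the period length is 4.
Hence the expansion of sqrt(220) is a_0 = 14 followed by the repeating block 1, 4, 1, 28 (period 4).

[14; overline(1, 4, 1, 28)]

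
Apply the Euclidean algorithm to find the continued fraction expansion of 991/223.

Run the Euclidean algorithm on 991 and 223; the successive quotients are the partial quotients a_0, a_1, ... (each step inverts the fractional part left over by the previous one):
  991 = 4*223 + 99, so a_0 = 4.
  223 = 2*99 + 25, so a_1 = 2.
  99 = 3*25 + 24, so a_2 = 3.
  25 = 1*24 + 1, so a_3 = 1.
  24 = 24*1 + 0, so a_4 = 24.
The remainder reaches 0 after 5 divisions, so the expansion has 5 partial quotients, read off in order.

[4; 2, 3, 1, 24]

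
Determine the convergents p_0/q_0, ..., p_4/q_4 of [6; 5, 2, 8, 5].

6/1, 31/5, 68/11, 575/93, 2943/476

Using the convergent recurrence p_i = a_i*p_{i-1} + p_{i-2}, q_i = a_i*q_{i-1} + q_{i-2} with p_{-2}=0, p_{-1}=1, q_{-2}=1, q_{-1}=0:
  i=0: a_0=6, p_0 = 6*1 + 0 = 6, q_0 = 6*0 + 1 = 1.
  i=1: a_1=5, p_1 = 5*6 + 1 = 31, q_1 = 5*1 + 0 = 5.
  i=2: a_2=2, p_2 = 2*31 + 6 = 68, q_2 = 2*5 + 1 = 11.
  i=3: a_3=8, p_3 = 8*68 + 31 = 575, q_3 = 8*11 + 5 = 93.
  i=4: a_4=5, p_4 = 5*575 + 68 = 2943, q_4 = 5*93 + 11 = 476.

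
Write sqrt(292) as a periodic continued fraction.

Write x_i = (sqrt(292) + m_i)/d_i with (m_0, d_0) = (0, 1). a_0 = floor(sqrt(292)) = 17, since 17^2 = 289 <= 292 < 324 = 18^2.
Iterate m_{i+1} = d_i*a_i - m_i, d_{i+1} = (292 - m_{i+1}^2)/d_i, a_{i+1} = floor((a_0 + m_{i+1})/d_{i+1}):
  m_1 = 1*17 - 0 = 17, d_1 = (292 - 17^2)/1 = 3/1 = 3, a_1 = floor((17 + 17)/3) = 11.
  m_2 = 3*11 - 17 = 16, d_2 = (292 - 16^2)/3 = 36/3 = 12, a_2 = floor((17 + 16)/12) = 2.
  m_3 = 12*2 - 16 = 8, d_3 = (292 - 8^2)/12 = 228/12 = 19, a_3 = floor((17 + 8)/19) = 1.
  m_4 = 19*1 - 8 = 11, d_4 = (292 - 11^2)/19 = 171/19 = 9, a_4 = floor((17 + 11)/9) = 3.
  m_5 = 9*3 - 11 = 16, d_5 = (292 - 16^2)/9 = 36/9 = 4, a_5 = floor((17 + 16)/4) = 8.
  m_6 = 4*8 - 16 = 16, d_6 = (292 - 16^2)/4 = 36/4 = 9, a_6 = floor((17 + 16)/9) = 3.
  m_7 = 9*3 - 16 = 11, d_7 = (292 - 11^2)/9 = 171/9 = 19, a_7 = floor((17 + 11)/19) = 1.
  m_8 = 19*1 - 11 = 8, d_8 = (292 - 8^2)/19 = 228/19 = 12, a_8 = floor((17 + 8)/12) = 2.
  m_9 = 12*2 - 8 = 16, d_9 = (292 - 16^2)/12 = 36/12 = 3, a_9 = floor((17 + 16)/3) = 11.
  m_10 = 3*11 - 16 = 17, d_10 = (292 - 17^2)/3 = 3/3 = 1, a_10 = floor((17 + 17)/1) = 34.
  m_11 = 1*34 - 17 = 17, d_11 = (292 - 17^2)/1 = 3/1 = 3: (m_11, d_11) = (m_1, d_1) = (17, 3), so from here the quotients repeat a_1, ..., a_10; the period length is 10.
Hence the expansion of sqrt(292) is a_0 = 17 followed by the repeating block 11, 2, 1, 3, 8, 3, 1, 2, 11, 34 (period 10).

[17; (11, 2, 1, 3, 8, 3, 1, 2, 11, 34)]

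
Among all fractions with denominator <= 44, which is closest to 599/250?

Expand x = 599/250 as a continued fraction with the Euclidean algorithm:
  599 = 2*250 + 99, so a_0 = 2.
  250 = 2*99 + 52, so a_1 = 2.
  99 = 1*52 + 47, so a_2 = 1.
  52 = 1*47 + 5, so a_3 = 1.
  47 = 9*5 + 2, so a_4 = 9.
  5 = 2*2 + 1, so a_5 = 2.
  2 = 2*1 + 0, so a_6 = 2.
so x = [2; 2, 1, 1, 9, 2, 2].
Convergents (p_i = a_i*p_{i-1} + p_{i-2}, q_i = a_i*q_{i-1} + q_{i-2} with p_{-2}=0, p_{-1}=1, q_{-2}=1, q_{-1}=0), until the denominator exceeds 44:
  i=0: a_0=2, p_0 = 2*1 + 0 = 2, q_0 = 2*0 + 1 = 1.
  i=1: a_1=2, p_1 = 2*2 + 1 = 5, q_1 = 2*1 + 0 = 2.
  i=2: a_2=1, p_2 = 1*5 + 2 = 7, q_2 = 1*2 + 1 = 3.
  i=3: a_3=1, p_3 = 1*7 + 5 = 12, q_3 = 1*3 + 2 = 5.
  i=4: a_4=9, p_4 = 9*12 + 7 = 115, q_4 = 9*5 + 3 = 48.
q_4 = 48 > 44, so the last convergent with denominator <= 44 is p_3/q_3 = 12/5.
The closest fraction with denominator <= 44 is either p_3/q_3 or the intermediate fraction (k*p_3 + p_2)/(k*q_3 + q_2) with the largest k >= 1 whose denominator stays <= 44; these approach x as k grows, and every other convergent or intermediate fraction in range is farther away.
Largest k: floor((44 - q_2)/q_3) = floor((44 - 3)/5) = 8.
That gives (8*12 + 7)/(8*5 + 3) = 103/43.
Compare the errors: |x - 12/5| = |599*5 - 12*250|/(250*5) = 5/1250, and |x - 103/43| = |599*43 - 103*250|/(250*43) = 7/10750.
Cross-multiplying, 7*1250 = 8750 < 53750 = 5*10750, so 7/10750 is smaller: the intermediate fraction 103/43 is closer to x than 12/5.

103/43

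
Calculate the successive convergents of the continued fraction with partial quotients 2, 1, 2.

Using the convergent recurrence p_i = a_i*p_{i-1} + p_{i-2}, q_i = a_i*q_{i-1} + q_{i-2} with p_{-2}=0, p_{-1}=1, q_{-2}=1, q_{-1}=0:
  i=0: a_0=2, p_0 = 2*1 + 0 = 2, q_0 = 2*0 + 1 = 1.
  i=1: a_1=1, p_1 = 1*2 + 1 = 3, q_1 = 1*1 + 0 = 1.
  i=2: a_2=2, p_2 = 2*3 + 2 = 8, q_2 = 2*1 + 1 = 3.

2/1, 3/1, 8/3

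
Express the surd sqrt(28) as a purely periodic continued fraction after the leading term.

[5; (3, 2, 3, 10)]

Write x_i = (sqrt(28) + m_i)/d_i with (m_0, d_0) = (0, 1). a_0 = floor(sqrt(28)) = 5, since 5^2 = 25 <= 28 < 36 = 6^2.
Iterate m_{i+1} = d_i*a_i - m_i, d_{i+1} = (28 - m_{i+1}^2)/d_i, a_{i+1} = floor((a_0 + m_{i+1})/d_{i+1}):
  m_1 = 1*5 - 0 = 5, d_1 = (28 - 5^2)/1 = 3/1 = 3, a_1 = floor((5 + 5)/3) = 3.
  m_2 = 3*3 - 5 = 4, d_2 = (28 - 4^2)/3 = 12/3 = 4, a_2 = floor((5 + 4)/4) = 2.
  m_3 = 4*2 - 4 = 4, d_3 = (28 - 4^2)/4 = 12/4 = 3, a_3 = floor((5 + 4)/3) = 3.
  m_4 = 3*3 - 4 = 5, d_4 = (28 - 5^2)/3 = 3/3 = 1, a_4 = floor((5 + 5)/1) = 10.
  m_5 = 1*10 - 5 = 5, d_5 = (28 - 5^2)/1 = 3/1 = 3: (m_5, d_5) = (m_1, d_1) = (5, 3), so from here the quotients repeat a_1, ..., a_4; the period length is 4.
Hence the expansion of sqrt(28) is a_0 = 5 followed by the repeating block 3, 2, 3, 10 (period 4).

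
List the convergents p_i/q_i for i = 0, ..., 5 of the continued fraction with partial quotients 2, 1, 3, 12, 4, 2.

Using the convergent recurrence p_i = a_i*p_{i-1} + p_{i-2}, q_i = a_i*q_{i-1} + q_{i-2} with p_{-2}=0, p_{-1}=1, q_{-2}=1, q_{-1}=0:
  i=0: a_0=2, p_0 = 2*1 + 0 = 2, q_0 = 2*0 + 1 = 1.
  i=1: a_1=1, p_1 = 1*2 + 1 = 3, q_1 = 1*1 + 0 = 1.
  i=2: a_2=3, p_2 = 3*3 + 2 = 11, q_2 = 3*1 + 1 = 4.
  i=3: a_3=12, p_3 = 12*11 + 3 = 135, q_3 = 12*4 + 1 = 49.
  i=4: a_4=4, p_4 = 4*135 + 11 = 551, q_4 = 4*49 + 4 = 200.
  i=5: a_5=2, p_5 = 2*551 + 135 = 1237, q_5 = 2*200 + 49 = 449.

2/1, 3/1, 11/4, 135/49, 551/200, 1237/449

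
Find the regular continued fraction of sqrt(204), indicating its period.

Write x_i = (sqrt(204) + m_i)/d_i with (m_0, d_0) = (0, 1). a_0 = floor(sqrt(204)) = 14, since 14^2 = 196 <= 204 < 225 = 15^2.
Iterate m_{i+1} = d_i*a_i - m_i, d_{i+1} = (204 - m_{i+1}^2)/d_i, a_{i+1} = floor((a_0 + m_{i+1})/d_{i+1}):
  m_1 = 1*14 - 0 = 14, d_1 = (204 - 14^2)/1 = 8/1 = 8, a_1 = floor((14 + 14)/8) = 3.
  m_2 = 8*3 - 14 = 10, d_2 = (204 - 10^2)/8 = 104/8 = 13, a_2 = floor((14 + 10)/13) = 1.
  m_3 = 13*1 - 10 = 3, d_3 = (204 - 3^2)/13 = 195/13 = 15, a_3 = floor((14 + 3)/15) = 1.
  m_4 = 15*1 - 3 = 12, d_4 = (204 - 12^2)/15 = 60/15 = 4, a_4 = floor((14 + 12)/4) = 6.
  m_5 = 4*6 - 12 = 12, d_5 = (204 - 12^2)/4 = 60/4 = 15, a_5 = floor((14 + 12)/15) = 1.
  m_6 = 15*1 - 12 = 3, d_6 = (204 - 3^2)/15 = 195/15 = 13, a_6 = floor((14 + 3)/13) = 1.
  m_7 = 13*1 - 3 = 10, d_7 = (204 - 10^2)/13 = 104/13 = 8, a_7 = floor((14 + 10)/8) = 3.
  m_8 = 8*3 - 10 = 14, d_8 = (204 - 14^2)/8 = 8/8 = 1, a_8 = floor((14 + 14)/1) = 28.
  m_9 = 1*28 - 14 = 14, d_9 = (204 - 14^2)/1 = 8/1 = 8: (m_9, d_9) = (m_1, d_1) = (14, 8), so from here the quotients repeat a_1, ..., a_8; the period length is 8.
Hence the expansion of sqrt(204) is a_0 = 14 followed by the repeating block 3, 1, 1, 6, 1, 1, 3, 28 (period 8).

[14; (3, 1, 1, 6, 1, 1, 3, 28)]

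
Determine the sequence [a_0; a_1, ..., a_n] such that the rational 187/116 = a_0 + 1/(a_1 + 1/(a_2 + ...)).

[1; 1, 1, 1, 1, 2, 1, 2, 2]

Run the Euclidean algorithm on 187 and 116; the successive quotients are the partial quotients a_0, a_1, ... (each step inverts the fractional part left over by the previous one):
  187 = 1*116 + 71, so a_0 = 1.
  116 = 1*71 + 45, so a_1 = 1.
  71 = 1*45 + 26, so a_2 = 1.
  45 = 1*26 + 19, so a_3 = 1.
  26 = 1*19 + 7, so a_4 = 1.
  19 = 2*7 + 5, so a_5 = 2.
  7 = 1*5 + 2, so a_6 = 1.
  5 = 2*2 + 1, so a_7 = 2.
  2 = 2*1 + 0, so a_8 = 2.
The remainder reaches 0 after 9 divisions, so the expansion has 9 partial quotients, read off in order.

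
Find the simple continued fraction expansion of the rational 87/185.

[0; 2, 7, 1, 10]

Run the Euclidean algorithm on 87 and 185; the successive quotients are the partial quotients a_0, a_1, ... (each step inverts the fractional part left over by the previous one):
  87 = 0*185 + 87, so a_0 = 0.
  185 = 2*87 + 11, so a_1 = 2.
  87 = 7*11 + 10, so a_2 = 7.
  11 = 1*10 + 1, so a_3 = 1.
  10 = 10*1 + 0, so a_4 = 10.
The remainder reaches 0 after 5 divisions, so the expansion has 5 partial quotients, read off in order.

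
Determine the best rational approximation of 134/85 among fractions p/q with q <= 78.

Expand x = 134/85 as a continued fraction with the Euclidean algorithm:
  134 = 1*85 + 49, so a_0 = 1.
  85 = 1*49 + 36, so a_1 = 1.
  49 = 1*36 + 13, so a_2 = 1.
  36 = 2*13 + 10, so a_3 = 2.
  13 = 1*10 + 3, so a_4 = 1.
  10 = 3*3 + 1, so a_5 = 3.
  3 = 3*1 + 0, so a_6 = 3.
so x = [1; 1, 1, 2, 1, 3, 3].
Convergents (p_i = a_i*p_{i-1} + p_{i-2}, q_i = a_i*q_{i-1} + q_{i-2} with p_{-2}=0, p_{-1}=1, q_{-2}=1, q_{-1}=0), until the denominator exceeds 78:
  i=0: a_0=1, p_0 = 1*1 + 0 = 1, q_0 = 1*0 + 1 = 1.
  i=1: a_1=1, p_1 = 1*1 + 1 = 2, q_1 = 1*1 + 0 = 1.
  i=2: a_2=1, p_2 = 1*2 + 1 = 3, q_2 = 1*1 + 1 = 2.
  i=3: a_3=2, p_3 = 2*3 + 2 = 8, q_3 = 2*2 + 1 = 5.
  i=4: a_4=1, p_4 = 1*8 + 3 = 11, q_4 = 1*5 + 2 = 7.
  i=5: a_5=3, p_5 = 3*11 + 8 = 41, q_5 = 3*7 + 5 = 26.
  i=6: a_6=3, p_6 = 3*41 + 11 = 134, q_6 = 3*26 + 7 = 85.
q_6 = 85 > 78, so the last convergent with denominator <= 78 is p_5/q_5 = 41/26.
The closest fraction with denominator <= 78 is either p_5/q_5 or the intermediate fraction (k*p_5 + p_4)/(k*q_5 + q_4) with the largest k >= 1 whose denominator stays <= 78; these approach x as k grows, and every other convergent or intermediate fraction in range is farther away.
Largest k: floor((78 - q_4)/q_5) = floor((78 - 7)/26) = 2.
That gives (2*41 + 11)/(2*26 + 7) = 93/59.
Compare the errors: |x - 41/26| = |134*26 - 41*85|/(85*26) = 1/2210, and |x - 93/59| = |134*59 - 93*85|/(85*59) = 1/5015.
Cross-multiplying, 1*2210 = 2210 < 5015 = 1*5015, so 1/5015 is smaller: the intermediate fraction 93/59 is closer to x than 41/26.

93/59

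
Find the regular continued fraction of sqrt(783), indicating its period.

Write x_i = (sqrt(783) + m_i)/d_i with (m_0, d_0) = (0, 1). a_0 = floor(sqrt(783)) = 27, since 27^2 = 729 <= 783 < 784 = 28^2.
Iterate m_{i+1} = d_i*a_i - m_i, d_{i+1} = (783 - m_{i+1}^2)/d_i, a_{i+1} = floor((a_0 + m_{i+1})/d_{i+1}):
  m_1 = 1*27 - 0 = 27, d_1 = (783 - 27^2)/1 = 54/1 = 54, a_1 = floor((27 + 27)/54) = 1.
  m_2 = 54*1 - 27 = 27, d_2 = (783 - 27^2)/54 = 54/54 = 1, a_2 = floor((27 + 27)/1) = 54.
  m_3 = 1*54 - 27 = 27, d_3 = (783 - 27^2)/1 = 54/1 = 54: (m_3, d_3) = (m_1, d_1) = (27, 54), so from here the quotients repeat a_1, a_2; the period length is 2.
Hence the expansion of sqrt(783) is a_0 = 27 followed by the repeating block 1, 54 (period 2).

[27; (1, 54)]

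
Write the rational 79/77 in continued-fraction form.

Run the Euclidean algorithm on 79 and 77; the successive quotients are the partial quotients a_0, a_1, ... (each step inverts the fractional part left over by the previous one):
  79 = 1*77 + 2, so a_0 = 1.
  77 = 38*2 + 1, so a_1 = 38.
  2 = 2*1 + 0, so a_2 = 2.
The remainder reaches 0 after 3 divisions, so the expansion has 3 partial quotients, read off in order.

[1; 38, 2]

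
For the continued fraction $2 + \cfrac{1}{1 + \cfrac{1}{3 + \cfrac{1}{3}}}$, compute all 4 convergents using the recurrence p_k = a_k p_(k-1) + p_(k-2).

2/1, 3/1, 11/4, 36/13

Using the convergent recurrence p_i = a_i*p_{i-1} + p_{i-2}, q_i = a_i*q_{i-1} + q_{i-2} with p_{-2}=0, p_{-1}=1, q_{-2}=1, q_{-1}=0:
  i=0: a_0=2, p_0 = 2*1 + 0 = 2, q_0 = 2*0 + 1 = 1.
  i=1: a_1=1, p_1 = 1*2 + 1 = 3, q_1 = 1*1 + 0 = 1.
  i=2: a_2=3, p_2 = 3*3 + 2 = 11, q_2 = 3*1 + 1 = 4.
  i=3: a_3=3, p_3 = 3*11 + 3 = 36, q_3 = 3*4 + 1 = 13.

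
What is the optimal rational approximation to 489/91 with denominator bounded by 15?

43/8

Expand x = 489/91 as a continued fraction with the Euclidean algorithm:
  489 = 5*91 + 34, so a_0 = 5.
  91 = 2*34 + 23, so a_1 = 2.
  34 = 1*23 + 11, so a_2 = 1.
  23 = 2*11 + 1, so a_3 = 2.
  11 = 11*1 + 0, so a_4 = 11.
so x = [5; 2, 1, 2, 11].
Convergents (p_i = a_i*p_{i-1} + p_{i-2}, q_i = a_i*q_{i-1} + q_{i-2} with p_{-2}=0, p_{-1}=1, q_{-2}=1, q_{-1}=0), until the denominator exceeds 15:
  i=0: a_0=5, p_0 = 5*1 + 0 = 5, q_0 = 5*0 + 1 = 1.
  i=1: a_1=2, p_1 = 2*5 + 1 = 11, q_1 = 2*1 + 0 = 2.
  i=2: a_2=1, p_2 = 1*11 + 5 = 16, q_2 = 1*2 + 1 = 3.
  i=3: a_3=2, p_3 = 2*16 + 11 = 43, q_3 = 2*3 + 2 = 8.
  i=4: a_4=11, p_4 = 11*43 + 16 = 489, q_4 = 11*8 + 3 = 91.
q_4 = 91 > 15, so the last convergent with denominator <= 15 is p_3/q_3 = 43/8.
The closest fraction with denominator <= 15 is either p_3/q_3 or the intermediate fraction (k*p_3 + p_2)/(k*q_3 + q_2) with the largest k >= 1 whose denominator stays <= 15; these approach x as k grows, and every other convergent or intermediate fraction in range is farther away.
Largest k: floor((15 - q_2)/q_3) = floor((15 - 3)/8) = 1.
That gives (1*43 + 16)/(1*8 + 3) = 59/11.
Compare the errors: |x - 43/8| = |489*8 - 43*91|/(91*8) = 1/728, and |x - 59/11| = |489*11 - 59*91|/(91*11) = 10/1001.
Cross-multiplying, 1*1001 = 1001 < 7280 = 10*728, so 1/728 is smaller: the convergent 43/8 is closer to x than 59/11.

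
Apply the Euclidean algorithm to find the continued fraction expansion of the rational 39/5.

[7; 1, 4]

Run the Euclidean algorithm on 39 and 5; the successive quotients are the partial quotients a_0, a_1, ... (each step inverts the fractional part left over by the previous one):
  39 = 7*5 + 4, so a_0 = 7.
  5 = 1*4 + 1, so a_1 = 1.
  4 = 4*1 + 0, so a_2 = 4.
The remainder reaches 0 after 3 divisions, so the expansion has 3 partial quotients, read off in order.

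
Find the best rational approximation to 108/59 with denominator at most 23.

Expand x = 108/59 as a continued fraction with the Euclidean algorithm:
  108 = 1*59 + 49, so a_0 = 1.
  59 = 1*49 + 10, so a_1 = 1.
  49 = 4*10 + 9, so a_2 = 4.
  10 = 1*9 + 1, so a_3 = 1.
  9 = 9*1 + 0, so a_4 = 9.
so x = [1; 1, 4, 1, 9].
Convergents (p_i = a_i*p_{i-1} + p_{i-2}, q_i = a_i*q_{i-1} + q_{i-2} with p_{-2}=0, p_{-1}=1, q_{-2}=1, q_{-1}=0), until the denominator exceeds 23:
  i=0: a_0=1, p_0 = 1*1 + 0 = 1, q_0 = 1*0 + 1 = 1.
  i=1: a_1=1, p_1 = 1*1 + 1 = 2, q_1 = 1*1 + 0 = 1.
  i=2: a_2=4, p_2 = 4*2 + 1 = 9, q_2 = 4*1 + 1 = 5.
  i=3: a_3=1, p_3 = 1*9 + 2 = 11, q_3 = 1*5 + 1 = 6.
  i=4: a_4=9, p_4 = 9*11 + 9 = 108, q_4 = 9*6 + 5 = 59.
q_4 = 59 > 23, so the last convergent with denominator <= 23 is p_3/q_3 = 11/6.
The closest fraction with denominator <= 23 is either p_3/q_3 or the intermediate fraction (k*p_3 + p_2)/(k*q_3 + q_2) with the largest k >= 1 whose denominator stays <= 23; these approach x as k grows, and every other convergent or intermediate fraction in range is farther away.
Largest k: floor((23 - q_2)/q_3) = floor((23 - 5)/6) = 3.
That gives (3*11 + 9)/(3*6 + 5) = 42/23.
Compare the errors: |x - 11/6| = |108*6 - 11*59|/(59*6) = 1/354, and |x - 42/23| = |108*23 - 42*59|/(59*23) = 6/1357.
Cross-multiplying, 1*1357 = 1357 < 2124 = 6*354, so 1/354 is smaller: the convergent 11/6 is closer to x than 42/23.

11/6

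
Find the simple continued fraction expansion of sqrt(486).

Write x_i = (sqrt(486) + m_i)/d_i with (m_0, d_0) = (0, 1). a_0 = floor(sqrt(486)) = 22, since 22^2 = 484 <= 486 < 529 = 23^2.
Iterate m_{i+1} = d_i*a_i - m_i, d_{i+1} = (486 - m_{i+1}^2)/d_i, a_{i+1} = floor((a_0 + m_{i+1})/d_{i+1}):
  m_1 = 1*22 - 0 = 22, d_1 = (486 - 22^2)/1 = 2/1 = 2, a_1 = floor((22 + 22)/2) = 22.
  m_2 = 2*22 - 22 = 22, d_2 = (486 - 22^2)/2 = 2/2 = 1, a_2 = floor((22 + 22)/1) = 44.
  m_3 = 1*44 - 22 = 22, d_3 = (486 - 22^2)/1 = 2/1 = 2: (m_3, d_3) = (m_1, d_1) = (22, 2), so from here the quotients repeat a_1, a_2; the period length is 2.
Hence the expansion of sqrt(486) is a_0 = 22 followed by the repeating block 22, 44 (period 2).

[22; (22, 44)]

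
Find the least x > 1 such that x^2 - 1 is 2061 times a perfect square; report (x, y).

First expand sqrt(2061) as a continued fraction. With x_i = (sqrt(2061) + m_i)/d_i and (m_0, d_0) = (0, 1): a_0 = floor(sqrt(2061)) = 45, since 45^2 = 2025 <= 2061 < 2116 = 46^2.
Iterate m_{i+1} = d_i*a_i - m_i, d_{i+1} = (2061 - m_{i+1}^2)/d_i, a_{i+1} = floor((a_0 + m_{i+1})/d_{i+1}):
  m_1 = 1*45 - 0 = 45, d_1 = (2061 - 45^2)/1 = 36/1 = 36, a_1 = floor((45 + 45)/36) = 2.
  m_2 = 36*2 - 45 = 27, d_2 = (2061 - 27^2)/36 = 1332/36 = 37, a_2 = floor((45 + 27)/37) = 1.
  m_3 = 37*1 - 27 = 10, d_3 = (2061 - 10^2)/37 = 1961/37 = 53, a_3 = floor((45 + 10)/53) = 1.
  m_4 = 53*1 - 10 = 43, d_4 = (2061 - 43^2)/53 = 212/53 = 4, a_4 = floor((45 + 43)/4) = 22.
  m_5 = 4*22 - 43 = 45, d_5 = (2061 - 45^2)/4 = 36/4 = 9, a_5 = floor((45 + 45)/9) = 10.
  m_6 = 9*10 - 45 = 45, d_6 = (2061 - 45^2)/9 = 36/9 = 4, a_6 = floor((45 + 45)/4) = 22.
  m_7 = 4*22 - 45 = 43, d_7 = (2061 - 43^2)/4 = 212/4 = 53, a_7 = floor((45 + 43)/53) = 1.
  m_8 = 53*1 - 43 = 10, d_8 = (2061 - 10^2)/53 = 1961/53 = 37, a_8 = floor((45 + 10)/37) = 1.
  m_9 = 37*1 - 10 = 27, d_9 = (2061 - 27^2)/37 = 1332/37 = 36, a_9 = floor((45 + 27)/36) = 2.
  m_10 = 36*2 - 27 = 45, d_10 = (2061 - 45^2)/36 = 36/36 = 1, a_10 = floor((45 + 45)/1) = 90.
  m_11 = 1*90 - 45 = 45, d_11 = (2061 - 45^2)/1 = 36/1 = 36: (m_11, d_11) = (m_1, d_1) = (45, 36), so from here the quotients repeat a_1, ..., a_10; the period length is 10.
So sqrt(2061) = [45; (2, 1, 1, 22, 10, 22, 1, 1, 2, 90)] with period length k = 10.
k is even, so the fundamental solution of x^2 - 2061y^2 = 1 is (p_{k-1}, q_{k-1}) = (p_9, q_9); compute convergents through index 9.
Convergents (p_i = a_i*p_{i-1} + p_{i-2}, q_i = a_i*q_{i-1} + q_{i-2} with p_{-2}=0, p_{-1}=1, q_{-2}=1, q_{-1}=0):
  i=0: a_0=45, p_0 = 45*1 + 0 = 45, q_0 = 45*0 + 1 = 1.
  i=1: a_1=2, p_1 = 2*45 + 1 = 91, q_1 = 2*1 + 0 = 2.
  i=2: a_2=1, p_2 = 1*91 + 45 = 136, q_2 = 1*2 + 1 = 3.
  i=3: a_3=1, p_3 = 1*136 + 91 = 227, q_3 = 1*3 + 2 = 5.
  i=4: a_4=22, p_4 = 22*227 + 136 = 5130, q_4 = 22*5 + 3 = 113.
  i=5: a_5=10, p_5 = 10*5130 + 227 = 51527, q_5 = 10*113 + 5 = 1135.
  i=6: a_6=22, p_6 = 22*51527 + 5130 = 1138724, q_6 = 22*1135 + 113 = 25083.
  i=7: a_7=1, p_7 = 1*1138724 + 51527 = 1190251, q_7 = 1*25083 + 1135 = 26218.
  i=8: a_8=1, p_8 = 1*1190251 + 1138724 = 2328975, q_8 = 1*26218 + 25083 = 51301.
  i=9: a_9=2, p_9 = 2*2328975 + 1190251 = 5848201, q_9 = 2*51301 + 26218 = 128820.
Check: 5848201^2 - 2061*128820^2 = 34201454936401 - 34201454936400 = 1, so (x, y) = (5848201, 128820) solves the equation, and by the theorem it is the least positive solution.

(x, y) = (5848201, 128820)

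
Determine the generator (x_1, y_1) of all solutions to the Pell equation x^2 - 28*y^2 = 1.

First expand sqrt(28) as a continued fraction. With x_i = (sqrt(28) + m_i)/d_i and (m_0, d_0) = (0, 1): a_0 = floor(sqrt(28)) = 5, since 5^2 = 25 <= 28 < 36 = 6^2.
Iterate m_{i+1} = d_i*a_i - m_i, d_{i+1} = (28 - m_{i+1}^2)/d_i, a_{i+1} = floor((a_0 + m_{i+1})/d_{i+1}):
  m_1 = 1*5 - 0 = 5, d_1 = (28 - 5^2)/1 = 3/1 = 3, a_1 = floor((5 + 5)/3) = 3.
  m_2 = 3*3 - 5 = 4, d_2 = (28 - 4^2)/3 = 12/3 = 4, a_2 = floor((5 + 4)/4) = 2.
  m_3 = 4*2 - 4 = 4, d_3 = (28 - 4^2)/4 = 12/4 = 3, a_3 = floor((5 + 4)/3) = 3.
  m_4 = 3*3 - 4 = 5, d_4 = (28 - 5^2)/3 = 3/3 = 1, a_4 = floor((5 + 5)/1) = 10.
  m_5 = 1*10 - 5 = 5, d_5 = (28 - 5^2)/1 = 3/1 = 3: (m_5, d_5) = (m_1, d_1) = (5, 3), so from here the quotients repeat a_1, ..., a_4; the period length is 4.
So sqrt(28) = [5; (3, 2, 3, 10)] with period length k = 4.
k is even, so the fundamental solution of x^2 - 28y^2 = 1 is (p_{k-1}, q_{k-1}) = (p_3, q_3); compute convergents through index 3.
Convergents (p_i = a_i*p_{i-1} + p_{i-2}, q_i = a_i*q_{i-1} + q_{i-2} with p_{-2}=0, p_{-1}=1, q_{-2}=1, q_{-1}=0):
  i=0: a_0=5, p_0 = 5*1 + 0 = 5, q_0 = 5*0 + 1 = 1.
  i=1: a_1=3, p_1 = 3*5 + 1 = 16, q_1 = 3*1 + 0 = 3.
  i=2: a_2=2, p_2 = 2*16 + 5 = 37, q_2 = 2*3 + 1 = 7.
  i=3: a_3=3, p_3 = 3*37 + 16 = 127, q_3 = 3*7 + 3 = 24.
Check: 127^2 - 28*24^2 = 16129 - 16128 = 1, so (x, y) = (127, 24) solves the equation, and by the theorem it is the least positive solution.

(x, y) = (127, 24)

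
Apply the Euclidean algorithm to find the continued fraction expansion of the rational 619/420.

Run the Euclidean algorithm on 619 and 420; the successive quotients are the partial quotients a_0, a_1, ... (each step inverts the fractional part left over by the previous one):
  619 = 1*420 + 199, so a_0 = 1.
  420 = 2*199 + 22, so a_1 = 2.
  199 = 9*22 + 1, so a_2 = 9.
  22 = 22*1 + 0, so a_3 = 22.
The remainder reaches 0 after 4 divisions, so the expansion has 4 partial quotients, read off in order.

[1; 2, 9, 22]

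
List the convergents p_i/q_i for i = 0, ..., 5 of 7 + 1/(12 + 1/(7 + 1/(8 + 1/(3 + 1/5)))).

Using the convergent recurrence p_i = a_i*p_{i-1} + p_{i-2}, q_i = a_i*q_{i-1} + q_{i-2} with p_{-2}=0, p_{-1}=1, q_{-2}=1, q_{-1}=0:
  i=0: a_0=7, p_0 = 7*1 + 0 = 7, q_0 = 7*0 + 1 = 1.
  i=1: a_1=12, p_1 = 12*7 + 1 = 85, q_1 = 12*1 + 0 = 12.
  i=2: a_2=7, p_2 = 7*85 + 7 = 602, q_2 = 7*12 + 1 = 85.
  i=3: a_3=8, p_3 = 8*602 + 85 = 4901, q_3 = 8*85 + 12 = 692.
  i=4: a_4=3, p_4 = 3*4901 + 602 = 15305, q_4 = 3*692 + 85 = 2161.
  i=5: a_5=5, p_5 = 5*15305 + 4901 = 81426, q_5 = 5*2161 + 692 = 11497.

7/1, 85/12, 602/85, 4901/692, 15305/2161, 81426/11497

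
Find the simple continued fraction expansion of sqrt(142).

Write x_i = (sqrt(142) + m_i)/d_i with (m_0, d_0) = (0, 1). a_0 = floor(sqrt(142)) = 11, since 11^2 = 121 <= 142 < 144 = 12^2.
Iterate m_{i+1} = d_i*a_i - m_i, d_{i+1} = (142 - m_{i+1}^2)/d_i, a_{i+1} = floor((a_0 + m_{i+1})/d_{i+1}):
  m_1 = 1*11 - 0 = 11, d_1 = (142 - 11^2)/1 = 21/1 = 21, a_1 = floor((11 + 11)/21) = 1.
  m_2 = 21*1 - 11 = 10, d_2 = (142 - 10^2)/21 = 42/21 = 2, a_2 = floor((11 + 10)/2) = 10.
  m_3 = 2*10 - 10 = 10, d_3 = (142 - 10^2)/2 = 42/2 = 21, a_3 = floor((11 + 10)/21) = 1.
  m_4 = 21*1 - 10 = 11, d_4 = (142 - 11^2)/21 = 21/21 = 1, a_4 = floor((11 + 11)/1) = 22.
  m_5 = 1*22 - 11 = 11, d_5 = (142 - 11^2)/1 = 21/1 = 21: (m_5, d_5) = (m_1, d_1) = (11, 21), so from here the quotients repeat a_1, ..., a_4; the period length is 4.
Hence the expansion of sqrt(142) is a_0 = 11 followed by the repeating block 1, 10, 1, 22 (period 4).

[11; (1, 10, 1, 22)]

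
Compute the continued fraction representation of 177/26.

[6; 1, 4, 5]

Run the Euclidean algorithm on 177 and 26; the successive quotients are the partial quotients a_0, a_1, ... (each step inverts the fractional part left over by the previous one):
  177 = 6*26 + 21, so a_0 = 6.
  26 = 1*21 + 5, so a_1 = 1.
  21 = 4*5 + 1, so a_2 = 4.
  5 = 5*1 + 0, so a_3 = 5.
The remainder reaches 0 after 4 divisions, so the expansion has 4 partial quotients, read off in order.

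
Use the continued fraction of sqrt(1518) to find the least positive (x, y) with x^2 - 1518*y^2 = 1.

First expand sqrt(1518) as a continued fraction. With x_i = (sqrt(1518) + m_i)/d_i and (m_0, d_0) = (0, 1): a_0 = floor(sqrt(1518)) = 38, since 38^2 = 1444 <= 1518 < 1521 = 39^2.
Iterate m_{i+1} = d_i*a_i - m_i, d_{i+1} = (1518 - m_{i+1}^2)/d_i, a_{i+1} = floor((a_0 + m_{i+1})/d_{i+1}):
  m_1 = 1*38 - 0 = 38, d_1 = (1518 - 38^2)/1 = 74/1 = 74, a_1 = floor((38 + 38)/74) = 1.
  m_2 = 74*1 - 38 = 36, d_2 = (1518 - 36^2)/74 = 222/74 = 3, a_2 = floor((38 + 36)/3) = 24.
  m_3 = 3*24 - 36 = 36, d_3 = (1518 - 36^2)/3 = 222/3 = 74, a_3 = floor((38 + 36)/74) = 1.
  m_4 = 74*1 - 36 = 38, d_4 = (1518 - 38^2)/74 = 74/74 = 1, a_4 = floor((38 + 38)/1) = 76.
  m_5 = 1*76 - 38 = 38, d_5 = (1518 - 38^2)/1 = 74/1 = 74: (m_5, d_5) = (m_1, d_1) = (38, 74), so from here the quotients repeat a_1, ..., a_4; the period length is 4.
So sqrt(1518) = [38; (1, 24, 1, 76)] with period length k = 4.
k is even, so the fundamental solution of x^2 - 1518y^2 = 1 is (p_{k-1}, q_{k-1}) = (p_3, q_3); compute convergents through index 3.
Convergents (p_i = a_i*p_{i-1} + p_{i-2}, q_i = a_i*q_{i-1} + q_{i-2} with p_{-2}=0, p_{-1}=1, q_{-2}=1, q_{-1}=0):
  i=0: a_0=38, p_0 = 38*1 + 0 = 38, q_0 = 38*0 + 1 = 1.
  i=1: a_1=1, p_1 = 1*38 + 1 = 39, q_1 = 1*1 + 0 = 1.
  i=2: a_2=24, p_2 = 24*39 + 38 = 974, q_2 = 24*1 + 1 = 25.
  i=3: a_3=1, p_3 = 1*974 + 39 = 1013, q_3 = 1*25 + 1 = 26.
Check: 1013^2 - 1518*26^2 = 1026169 - 1026168 = 1, so (x, y) = (1013, 26) solves the equation, and by the theorem it is the least positive solution.

(x, y) = (1013, 26)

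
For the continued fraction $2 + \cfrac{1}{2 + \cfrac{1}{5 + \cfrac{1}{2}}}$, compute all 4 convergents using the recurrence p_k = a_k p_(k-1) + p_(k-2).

2/1, 5/2, 27/11, 59/24

Using the convergent recurrence p_i = a_i*p_{i-1} + p_{i-2}, q_i = a_i*q_{i-1} + q_{i-2} with p_{-2}=0, p_{-1}=1, q_{-2}=1, q_{-1}=0:
  i=0: a_0=2, p_0 = 2*1 + 0 = 2, q_0 = 2*0 + 1 = 1.
  i=1: a_1=2, p_1 = 2*2 + 1 = 5, q_1 = 2*1 + 0 = 2.
  i=2: a_2=5, p_2 = 5*5 + 2 = 27, q_2 = 5*2 + 1 = 11.
  i=3: a_3=2, p_3 = 2*27 + 5 = 59, q_3 = 2*11 + 2 = 24.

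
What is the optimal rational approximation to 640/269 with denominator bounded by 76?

69/29

Expand x = 640/269 as a continued fraction with the Euclidean algorithm:
  640 = 2*269 + 102, so a_0 = 2.
  269 = 2*102 + 65, so a_1 = 2.
  102 = 1*65 + 37, so a_2 = 1.
  65 = 1*37 + 28, so a_3 = 1.
  37 = 1*28 + 9, so a_4 = 1.
  28 = 3*9 + 1, so a_5 = 3.
  9 = 9*1 + 0, so a_6 = 9.
so x = [2; 2, 1, 1, 1, 3, 9].
Convergents (p_i = a_i*p_{i-1} + p_{i-2}, q_i = a_i*q_{i-1} + q_{i-2} with p_{-2}=0, p_{-1}=1, q_{-2}=1, q_{-1}=0), until the denominator exceeds 76:
  i=0: a_0=2, p_0 = 2*1 + 0 = 2, q_0 = 2*0 + 1 = 1.
  i=1: a_1=2, p_1 = 2*2 + 1 = 5, q_1 = 2*1 + 0 = 2.
  i=2: a_2=1, p_2 = 1*5 + 2 = 7, q_2 = 1*2 + 1 = 3.
  i=3: a_3=1, p_3 = 1*7 + 5 = 12, q_3 = 1*3 + 2 = 5.
  i=4: a_4=1, p_4 = 1*12 + 7 = 19, q_4 = 1*5 + 3 = 8.
  i=5: a_5=3, p_5 = 3*19 + 12 = 69, q_5 = 3*8 + 5 = 29.
  i=6: a_6=9, p_6 = 9*69 + 19 = 640, q_6 = 9*29 + 8 = 269.
q_6 = 269 > 76, so the last convergent with denominator <= 76 is p_5/q_5 = 69/29.
The closest fraction with denominator <= 76 is either p_5/q_5 or the intermediate fraction (k*p_5 + p_4)/(k*q_5 + q_4) with the largest k >= 1 whose denominator stays <= 76; these approach x as k grows, and every other convergent or intermediate fraction in range is farther away.
Largest k: floor((76 - q_4)/q_5) = floor((76 - 8)/29) = 2.
That gives (2*69 + 19)/(2*29 + 8) = 157/66.
Compare the errors: |x - 69/29| = |640*29 - 69*269|/(269*29) = 1/7801, and |x - 157/66| = |640*66 - 157*269|/(269*66) = 7/17754.
Cross-multiplying, 1*17754 = 17754 < 54607 = 7*7801, so 1/7801 is smaller: the convergent 69/29 is closer to x than 157/66.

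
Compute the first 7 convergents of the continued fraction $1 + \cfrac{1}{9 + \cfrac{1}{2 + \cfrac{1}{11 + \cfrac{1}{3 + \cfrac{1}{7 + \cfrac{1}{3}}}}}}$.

Using the convergent recurrence p_i = a_i*p_{i-1} + p_{i-2}, q_i = a_i*q_{i-1} + q_{i-2} with p_{-2}=0, p_{-1}=1, q_{-2}=1, q_{-1}=0:
  i=0: a_0=1, p_0 = 1*1 + 0 = 1, q_0 = 1*0 + 1 = 1.
  i=1: a_1=9, p_1 = 9*1 + 1 = 10, q_1 = 9*1 + 0 = 9.
  i=2: a_2=2, p_2 = 2*10 + 1 = 21, q_2 = 2*9 + 1 = 19.
  i=3: a_3=11, p_3 = 11*21 + 10 = 241, q_3 = 11*19 + 9 = 218.
  i=4: a_4=3, p_4 = 3*241 + 21 = 744, q_4 = 3*218 + 19 = 673.
  i=5: a_5=7, p_5 = 7*744 + 241 = 5449, q_5 = 7*673 + 218 = 4929.
  i=6: a_6=3, p_6 = 3*5449 + 744 = 17091, q_6 = 3*4929 + 673 = 15460.

1/1, 10/9, 21/19, 241/218, 744/673, 5449/4929, 17091/15460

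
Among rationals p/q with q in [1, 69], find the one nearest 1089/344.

Expand x = 1089/344 as a continued fraction with the Euclidean algorithm:
  1089 = 3*344 + 57, so a_0 = 3.
  344 = 6*57 + 2, so a_1 = 6.
  57 = 28*2 + 1, so a_2 = 28.
  2 = 2*1 + 0, so a_3 = 2.
so x = [3; 6, 28, 2].
Convergents (p_i = a_i*p_{i-1} + p_{i-2}, q_i = a_i*q_{i-1} + q_{i-2} with p_{-2}=0, p_{-1}=1, q_{-2}=1, q_{-1}=0), until the denominator exceeds 69:
  i=0: a_0=3, p_0 = 3*1 + 0 = 3, q_0 = 3*0 + 1 = 1.
  i=1: a_1=6, p_1 = 6*3 + 1 = 19, q_1 = 6*1 + 0 = 6.
  i=2: a_2=28, p_2 = 28*19 + 3 = 535, q_2 = 28*6 + 1 = 169.
q_2 = 169 > 69, so the last convergent with denominator <= 69 is p_1/q_1 = 19/6.
The closest fraction with denominator <= 69 is either p_1/q_1 or the intermediate fraction (k*p_1 + p_0)/(k*q_1 + q_0) with the largest k >= 1 whose denominator stays <= 69; these approach x as k grows, and every other convergent or intermediate fraction in range is farther away.
Largest k: floor((69 - q_0)/q_1) = floor((69 - 1)/6) = 11.
That gives (11*19 + 3)/(11*6 + 1) = 212/67.
Compare the errors: |x - 19/6| = |1089*6 - 19*344|/(344*6) = 2/2064, and |x - 212/67| = |1089*67 - 212*344|/(344*67) = 35/23048.
Cross-multiplying, 2*23048 = 46096 < 72240 = 35*2064, so 2/2064 is smaller: the convergent 19/6 is closer to x than 212/67.

19/6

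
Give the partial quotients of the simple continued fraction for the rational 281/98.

[2; 1, 6, 1, 1, 6]

Run the Euclidean algorithm on 281 and 98; the successive quotients are the partial quotients a_0, a_1, ... (each step inverts the fractional part left over by the previous one):
  281 = 2*98 + 85, so a_0 = 2.
  98 = 1*85 + 13, so a_1 = 1.
  85 = 6*13 + 7, so a_2 = 6.
  13 = 1*7 + 6, so a_3 = 1.
  7 = 1*6 + 1, so a_4 = 1.
  6 = 6*1 + 0, so a_5 = 6.
The remainder reaches 0 after 6 divisions, so the expansion has 6 partial quotients, read off in order.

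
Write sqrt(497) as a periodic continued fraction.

Write x_i = (sqrt(497) + m_i)/d_i with (m_0, d_0) = (0, 1). a_0 = floor(sqrt(497)) = 22, since 22^2 = 484 <= 497 < 529 = 23^2.
Iterate m_{i+1} = d_i*a_i - m_i, d_{i+1} = (497 - m_{i+1}^2)/d_i, a_{i+1} = floor((a_0 + m_{i+1})/d_{i+1}):
  m_1 = 1*22 - 0 = 22, d_1 = (497 - 22^2)/1 = 13/1 = 13, a_1 = floor((22 + 22)/13) = 3.
  m_2 = 13*3 - 22 = 17, d_2 = (497 - 17^2)/13 = 208/13 = 16, a_2 = floor((22 + 17)/16) = 2.
  m_3 = 16*2 - 17 = 15, d_3 = (497 - 15^2)/16 = 272/16 = 17, a_3 = floor((22 + 15)/17) = 2.
  m_4 = 17*2 - 15 = 19, d_4 = (497 - 19^2)/17 = 136/17 = 8, a_4 = floor((22 + 19)/8) = 5.
  m_5 = 8*5 - 19 = 21, d_5 = (497 - 21^2)/8 = 56/8 = 7, a_5 = floor((22 + 21)/7) = 6.
  m_6 = 7*6 - 21 = 21, d_6 = (497 - 21^2)/7 = 56/7 = 8, a_6 = floor((22 + 21)/8) = 5.
  m_7 = 8*5 - 21 = 19, d_7 = (497 - 19^2)/8 = 136/8 = 17, a_7 = floor((22 + 19)/17) = 2.
  m_8 = 17*2 - 19 = 15, d_8 = (497 - 15^2)/17 = 272/17 = 16, a_8 = floor((22 + 15)/16) = 2.
  m_9 = 16*2 - 15 = 17, d_9 = (497 - 17^2)/16 = 208/16 = 13, a_9 = floor((22 + 17)/13) = 3.
  m_10 = 13*3 - 17 = 22, d_10 = (497 - 22^2)/13 = 13/13 = 1, a_10 = floor((22 + 22)/1) = 44.
  m_11 = 1*44 - 22 = 22, d_11 = (497 - 22^2)/1 = 13/1 = 13: (m_11, d_11) = (m_1, d_1) = (22, 13), so from here the quotients repeat a_1, ..., a_10; the period length is 10.
Hence the expansion of sqrt(497) is a_0 = 22 followed by the repeating block 3, 2, 2, 5, 6, 5, 2, 2, 3, 44 (period 10).

[22; (3, 2, 2, 5, 6, 5, 2, 2, 3, 44)]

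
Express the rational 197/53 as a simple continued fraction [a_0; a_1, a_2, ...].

Run the Euclidean algorithm on 197 and 53; the successive quotients are the partial quotients a_0, a_1, ... (each step inverts the fractional part left over by the previous one):
  197 = 3*53 + 38, so a_0 = 3.
  53 = 1*38 + 15, so a_1 = 1.
  38 = 2*15 + 8, so a_2 = 2.
  15 = 1*8 + 7, so a_3 = 1.
  8 = 1*7 + 1, so a_4 = 1.
  7 = 7*1 + 0, so a_5 = 7.
The remainder reaches 0 after 6 divisions, so the expansion has 6 partial quotients, read off in order.

[3; 1, 2, 1, 1, 7]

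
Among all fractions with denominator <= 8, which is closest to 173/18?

48/5

Expand x = 173/18 as a continued fraction with the Euclidean algorithm:
  173 = 9*18 + 11, so a_0 = 9.
  18 = 1*11 + 7, so a_1 = 1.
  11 = 1*7 + 4, so a_2 = 1.
  7 = 1*4 + 3, so a_3 = 1.
  4 = 1*3 + 1, so a_4 = 1.
  3 = 3*1 + 0, so a_5 = 3.
so x = [9; 1, 1, 1, 1, 3].
Convergents (p_i = a_i*p_{i-1} + p_{i-2}, q_i = a_i*q_{i-1} + q_{i-2} with p_{-2}=0, p_{-1}=1, q_{-2}=1, q_{-1}=0), until the denominator exceeds 8:
  i=0: a_0=9, p_0 = 9*1 + 0 = 9, q_0 = 9*0 + 1 = 1.
  i=1: a_1=1, p_1 = 1*9 + 1 = 10, q_1 = 1*1 + 0 = 1.
  i=2: a_2=1, p_2 = 1*10 + 9 = 19, q_2 = 1*1 + 1 = 2.
  i=3: a_3=1, p_3 = 1*19 + 10 = 29, q_3 = 1*2 + 1 = 3.
  i=4: a_4=1, p_4 = 1*29 + 19 = 48, q_4 = 1*3 + 2 = 5.
  i=5: a_5=3, p_5 = 3*48 + 29 = 173, q_5 = 3*5 + 3 = 18.
q_5 = 18 > 8, so the last convergent with denominator <= 8 is p_4/q_4 = 48/5.
The closest fraction with denominator <= 8 is either p_4/q_4 or the intermediate fraction (k*p_4 + p_3)/(k*q_4 + q_3) with the largest k >= 1 whose denominator stays <= 8; these approach x as k grows, and every other convergent or intermediate fraction in range is farther away.
Largest k: floor((8 - q_3)/q_4) = floor((8 - 3)/5) = 1.
That gives (1*48 + 29)/(1*5 + 3) = 77/8.
Compare the errors: |x - 48/5| = |173*5 - 48*18|/(18*5) = 1/90, and |x - 77/8| = |173*8 - 77*18|/(18*8) = 2/144.
Cross-multiplying, 1*144 = 144 < 180 = 2*90, so 1/90 is smaller: the convergent 48/5 is closer to x than 77/8.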